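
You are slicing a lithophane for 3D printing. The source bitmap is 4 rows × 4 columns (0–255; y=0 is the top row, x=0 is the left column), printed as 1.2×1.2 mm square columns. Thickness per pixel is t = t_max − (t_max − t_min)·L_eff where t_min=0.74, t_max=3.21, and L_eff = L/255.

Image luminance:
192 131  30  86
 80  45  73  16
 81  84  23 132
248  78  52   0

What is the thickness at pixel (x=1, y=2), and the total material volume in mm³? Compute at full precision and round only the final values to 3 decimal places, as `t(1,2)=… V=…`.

span = t_max - t_min = 3.21 - 0.74 = 2.470
L(1,2) = 84, L_eff = 84/255 = 0.329412
t(1,2) = 3.21 - 2.470·0.329412 = 2.396
Σt over all 4·4 pixels = 975983/25500 ≈ 38.2738431
V = pitch²·Σt = 1.2²·975983/25500 = 55.114

t(1,2)=2.396 V=55.114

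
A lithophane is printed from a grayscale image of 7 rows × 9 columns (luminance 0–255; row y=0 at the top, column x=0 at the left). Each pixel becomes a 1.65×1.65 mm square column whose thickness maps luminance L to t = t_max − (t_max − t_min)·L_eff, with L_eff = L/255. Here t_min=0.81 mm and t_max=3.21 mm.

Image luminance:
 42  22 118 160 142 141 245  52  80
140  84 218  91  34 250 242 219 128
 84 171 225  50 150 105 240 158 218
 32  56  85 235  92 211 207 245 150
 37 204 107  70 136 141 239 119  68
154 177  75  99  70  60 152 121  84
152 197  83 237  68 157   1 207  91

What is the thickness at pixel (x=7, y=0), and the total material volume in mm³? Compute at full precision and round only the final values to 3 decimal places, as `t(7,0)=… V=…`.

t(7,0)=2.721 V=334.616

span = t_max - t_min = 3.21 - 0.81 = 2.400
L(7,0) = 52, L_eff = 52/255 = 0.203922
t(7,0) = 3.21 - 2.400·0.203922 = 2.721
Σt over all 7·9 pixels = 208943/1700 ≈ 122.9076471
V = pitch²·Σt = 1.65²·208943/1700 = 334.616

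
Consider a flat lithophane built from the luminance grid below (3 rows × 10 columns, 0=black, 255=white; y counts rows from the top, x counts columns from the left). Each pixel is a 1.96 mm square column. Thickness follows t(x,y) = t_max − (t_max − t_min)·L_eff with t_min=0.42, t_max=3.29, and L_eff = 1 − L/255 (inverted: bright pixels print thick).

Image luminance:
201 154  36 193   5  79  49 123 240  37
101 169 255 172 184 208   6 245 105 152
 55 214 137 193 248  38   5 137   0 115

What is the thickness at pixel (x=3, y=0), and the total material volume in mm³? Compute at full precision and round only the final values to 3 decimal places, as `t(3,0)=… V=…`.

t(3,0)=2.592 V=215.125

span = t_max - t_min = 3.29 - 0.42 = 2.870
L(3,0) = 193, L_eff = 1 - 193/255 = 0.243137 (inverted)
t(3,0) = 3.29 - 2.870·0.243137 = 2.592
Σt over all 3·10 pixels = 356993/6375 ≈ 55.9989020
V = pitch²·Σt = 1.96²·356993/6375 = 215.125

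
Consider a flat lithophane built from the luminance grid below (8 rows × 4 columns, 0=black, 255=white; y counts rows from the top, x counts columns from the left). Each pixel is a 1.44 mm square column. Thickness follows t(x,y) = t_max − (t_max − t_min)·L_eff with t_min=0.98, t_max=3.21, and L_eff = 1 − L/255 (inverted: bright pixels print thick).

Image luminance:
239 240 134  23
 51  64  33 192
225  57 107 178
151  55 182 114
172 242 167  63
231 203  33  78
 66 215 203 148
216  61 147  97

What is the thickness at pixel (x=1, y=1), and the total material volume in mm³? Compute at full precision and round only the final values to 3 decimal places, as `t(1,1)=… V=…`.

t(1,1)=1.540 V=144.581

span = t_max - t_min = 3.21 - 0.98 = 2.230
L(1,1) = 64, L_eff = 1 - 64/255 = 0.749020 (inverted)
t(1,1) = 3.21 - 2.230·0.749020 = 1.540
Σt over all 8·4 pixels = 1777981/25500 ≈ 69.7247451
V = pitch²·Σt = 1.44²·1777981/25500 = 144.581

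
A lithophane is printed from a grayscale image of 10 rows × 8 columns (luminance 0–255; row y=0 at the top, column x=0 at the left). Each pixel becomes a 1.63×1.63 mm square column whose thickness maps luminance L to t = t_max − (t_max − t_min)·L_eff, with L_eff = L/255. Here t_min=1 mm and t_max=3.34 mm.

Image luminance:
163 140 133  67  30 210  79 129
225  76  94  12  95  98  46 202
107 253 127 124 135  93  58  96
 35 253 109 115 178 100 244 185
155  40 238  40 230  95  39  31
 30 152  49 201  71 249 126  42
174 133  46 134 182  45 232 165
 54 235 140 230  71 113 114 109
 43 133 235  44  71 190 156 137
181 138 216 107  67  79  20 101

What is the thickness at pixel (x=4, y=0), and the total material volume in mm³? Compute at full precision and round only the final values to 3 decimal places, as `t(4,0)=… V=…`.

span = t_max - t_min = 3.34 - 1 = 2.340
L(4,0) = 30, L_eff = 30/255 = 0.117647
t(4,0) = 3.34 - 2.340·0.117647 = 3.065
Σt over all 10·8 pixels = 176.408
V = pitch²·Σt = 1.63²·176.408 = 468.698

t(4,0)=3.065 V=468.698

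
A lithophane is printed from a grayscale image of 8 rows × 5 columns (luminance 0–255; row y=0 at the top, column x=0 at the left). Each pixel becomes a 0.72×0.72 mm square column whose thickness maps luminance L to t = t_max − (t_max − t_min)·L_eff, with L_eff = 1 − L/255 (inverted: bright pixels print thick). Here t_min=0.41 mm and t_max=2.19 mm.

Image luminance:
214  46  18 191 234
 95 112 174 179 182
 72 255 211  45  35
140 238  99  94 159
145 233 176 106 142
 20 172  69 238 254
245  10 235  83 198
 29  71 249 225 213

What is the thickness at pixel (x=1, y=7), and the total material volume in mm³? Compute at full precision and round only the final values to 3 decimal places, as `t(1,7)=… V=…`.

span = t_max - t_min = 2.19 - 0.41 = 1.780
L(1,7) = 71, L_eff = 1 - 71/255 = 0.721569 (inverted)
t(1,7) = 2.19 - 1.780·0.721569 = 0.906
Σt over all 8·5 pixels = 367367/6375 ≈ 57.6261961
V = pitch²·Σt = 0.72²·367367/6375 = 29.873

t(1,7)=0.906 V=29.873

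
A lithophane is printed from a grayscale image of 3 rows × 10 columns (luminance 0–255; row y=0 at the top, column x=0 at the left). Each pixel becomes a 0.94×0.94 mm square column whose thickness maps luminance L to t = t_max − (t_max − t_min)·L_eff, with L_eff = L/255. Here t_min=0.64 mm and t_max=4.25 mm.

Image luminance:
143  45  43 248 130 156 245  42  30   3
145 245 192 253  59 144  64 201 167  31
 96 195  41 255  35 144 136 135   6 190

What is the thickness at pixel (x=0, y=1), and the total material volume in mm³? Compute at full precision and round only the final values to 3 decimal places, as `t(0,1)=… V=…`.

t(0,1)=2.197 V=64.887

span = t_max - t_min = 4.25 - 0.64 = 3.610
L(0,1) = 145, L_eff = 145/255 = 0.568627
t(0,1) = 4.25 - 3.610·0.568627 = 2.197
Σt over all 3·10 pixels = 624197/8500 ≈ 73.4349412
V = pitch²·Σt = 0.94²·624197/8500 = 64.887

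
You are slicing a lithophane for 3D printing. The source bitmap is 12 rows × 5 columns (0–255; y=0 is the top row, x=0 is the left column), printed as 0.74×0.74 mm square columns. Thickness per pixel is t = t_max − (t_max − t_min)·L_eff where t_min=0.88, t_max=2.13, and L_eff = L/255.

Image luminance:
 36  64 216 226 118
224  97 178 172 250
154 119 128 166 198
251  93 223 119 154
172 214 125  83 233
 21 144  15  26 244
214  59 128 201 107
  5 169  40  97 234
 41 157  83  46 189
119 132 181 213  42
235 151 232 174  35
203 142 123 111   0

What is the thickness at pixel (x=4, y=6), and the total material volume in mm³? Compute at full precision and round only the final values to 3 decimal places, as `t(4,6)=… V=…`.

span = t_max - t_min = 2.13 - 0.88 = 1.250
L(4,6) = 107, L_eff = 107/255 = 0.419608
t(4,6) = 2.13 - 1.250·0.419608 = 1.605
Σt over all 12·5 pixels = 44363/510 ≈ 86.9862745
V = pitch²·Σt = 0.74²·44363/510 = 47.634

t(4,6)=1.605 V=47.634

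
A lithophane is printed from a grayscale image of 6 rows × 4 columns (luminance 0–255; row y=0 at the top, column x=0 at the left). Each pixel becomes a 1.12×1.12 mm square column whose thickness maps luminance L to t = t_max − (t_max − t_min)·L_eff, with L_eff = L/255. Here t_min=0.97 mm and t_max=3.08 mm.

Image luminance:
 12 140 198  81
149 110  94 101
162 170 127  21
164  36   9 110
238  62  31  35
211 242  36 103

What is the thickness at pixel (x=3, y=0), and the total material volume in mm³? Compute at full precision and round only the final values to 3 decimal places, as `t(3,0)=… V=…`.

span = t_max - t_min = 3.08 - 0.97 = 2.110
L(3,0) = 81, L_eff = 81/255 = 0.317647
t(3,0) = 3.08 - 2.110·0.317647 = 2.410
Σt over all 6·4 pixels = 663749/12750 ≈ 52.0587451
V = pitch²·Σt = 1.12²·663749/12750 = 65.302

t(3,0)=2.410 V=65.302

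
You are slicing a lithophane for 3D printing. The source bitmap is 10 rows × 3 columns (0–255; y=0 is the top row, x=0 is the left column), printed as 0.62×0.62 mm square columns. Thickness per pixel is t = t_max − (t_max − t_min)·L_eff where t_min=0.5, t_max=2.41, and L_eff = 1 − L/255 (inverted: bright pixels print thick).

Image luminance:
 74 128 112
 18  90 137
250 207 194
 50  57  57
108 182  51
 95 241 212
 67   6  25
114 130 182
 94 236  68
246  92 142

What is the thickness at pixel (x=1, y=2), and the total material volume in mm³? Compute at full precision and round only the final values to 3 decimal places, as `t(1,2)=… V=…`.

t(1,2)=2.050 V=16.318

span = t_max - t_min = 2.41 - 0.5 = 1.910
L(1,2) = 207, L_eff = 1 - 207/255 = 0.188235 (inverted)
t(1,2) = 2.41 - 1.910·0.188235 = 2.050
Σt over all 10·3 pixels = 216503/5100 ≈ 42.4515686
V = pitch²·Σt = 0.62²·216503/5100 = 16.318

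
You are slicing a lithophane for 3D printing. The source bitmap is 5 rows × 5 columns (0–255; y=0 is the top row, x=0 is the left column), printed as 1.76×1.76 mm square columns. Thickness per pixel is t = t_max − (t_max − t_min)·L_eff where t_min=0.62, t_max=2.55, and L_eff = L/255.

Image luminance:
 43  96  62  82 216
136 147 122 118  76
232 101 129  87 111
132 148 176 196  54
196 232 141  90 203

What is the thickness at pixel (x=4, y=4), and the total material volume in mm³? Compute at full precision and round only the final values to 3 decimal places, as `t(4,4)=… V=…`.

span = t_max - t_min = 2.55 - 0.62 = 1.930
L(4,4) = 203, L_eff = 203/255 = 0.796078
t(4,4) = 2.55 - 1.930·0.796078 = 1.014
Σt over all 5·5 pixels = 983707/25500 ≈ 38.5767451
V = pitch²·Σt = 1.76²·983707/25500 = 119.495

t(4,4)=1.014 V=119.495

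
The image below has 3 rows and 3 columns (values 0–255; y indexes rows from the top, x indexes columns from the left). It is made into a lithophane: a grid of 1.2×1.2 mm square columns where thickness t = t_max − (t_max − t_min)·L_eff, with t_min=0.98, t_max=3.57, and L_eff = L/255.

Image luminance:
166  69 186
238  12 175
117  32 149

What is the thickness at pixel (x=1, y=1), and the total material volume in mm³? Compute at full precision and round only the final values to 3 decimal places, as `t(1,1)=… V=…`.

t(1,1)=3.448 V=29.535

span = t_max - t_min = 3.57 - 0.98 = 2.590
L(1,1) = 12, L_eff = 12/255 = 0.047059
t(1,1) = 3.57 - 2.590·0.047059 = 3.448
Σt over all 3·3 pixels = 523019/25500 ≈ 20.5105490
V = pitch²·Σt = 1.2²·523019/25500 = 29.535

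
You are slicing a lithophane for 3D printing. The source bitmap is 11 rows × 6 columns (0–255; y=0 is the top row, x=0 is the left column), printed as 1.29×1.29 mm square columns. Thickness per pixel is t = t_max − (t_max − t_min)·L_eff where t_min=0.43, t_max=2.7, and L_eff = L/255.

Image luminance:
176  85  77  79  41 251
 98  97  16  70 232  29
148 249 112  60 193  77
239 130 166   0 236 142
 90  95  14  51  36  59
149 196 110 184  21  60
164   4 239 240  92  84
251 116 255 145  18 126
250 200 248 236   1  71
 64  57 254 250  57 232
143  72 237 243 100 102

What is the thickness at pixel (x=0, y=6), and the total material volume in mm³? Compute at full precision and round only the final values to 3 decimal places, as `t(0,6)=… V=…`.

span = t_max - t_min = 2.7 - 0.43 = 2.270
L(0,6) = 164, L_eff = 164/255 = 0.643137
t(0,6) = 2.7 - 2.270·0.643137 = 1.240
Σt over all 11·6 pixels = 101.474
V = pitch²·Σt = 1.29²·101.474 = 168.863

t(0,6)=1.240 V=168.863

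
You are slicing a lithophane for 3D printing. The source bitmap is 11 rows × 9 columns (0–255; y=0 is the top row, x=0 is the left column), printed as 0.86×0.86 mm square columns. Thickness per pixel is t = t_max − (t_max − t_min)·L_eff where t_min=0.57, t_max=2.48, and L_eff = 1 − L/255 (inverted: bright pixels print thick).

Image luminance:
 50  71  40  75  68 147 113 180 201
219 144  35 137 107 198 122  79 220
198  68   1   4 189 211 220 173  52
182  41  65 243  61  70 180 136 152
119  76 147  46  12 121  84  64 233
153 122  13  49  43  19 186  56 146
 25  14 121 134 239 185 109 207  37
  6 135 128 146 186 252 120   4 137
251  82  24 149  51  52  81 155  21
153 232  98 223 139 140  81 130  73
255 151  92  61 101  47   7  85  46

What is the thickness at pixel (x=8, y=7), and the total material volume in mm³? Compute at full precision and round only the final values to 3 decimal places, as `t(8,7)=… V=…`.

span = t_max - t_min = 2.48 - 0.57 = 1.910
L(8,7) = 137, L_eff = 1 - 137/255 = 0.462745 (inverted)
t(8,7) = 2.48 - 1.910·0.462745 = 1.596
Σt over all 11·9 pixels = 3598411/25500 ≈ 141.1141569
V = pitch²·Σt = 0.86²·3598411/25500 = 104.368

t(8,7)=1.596 V=104.368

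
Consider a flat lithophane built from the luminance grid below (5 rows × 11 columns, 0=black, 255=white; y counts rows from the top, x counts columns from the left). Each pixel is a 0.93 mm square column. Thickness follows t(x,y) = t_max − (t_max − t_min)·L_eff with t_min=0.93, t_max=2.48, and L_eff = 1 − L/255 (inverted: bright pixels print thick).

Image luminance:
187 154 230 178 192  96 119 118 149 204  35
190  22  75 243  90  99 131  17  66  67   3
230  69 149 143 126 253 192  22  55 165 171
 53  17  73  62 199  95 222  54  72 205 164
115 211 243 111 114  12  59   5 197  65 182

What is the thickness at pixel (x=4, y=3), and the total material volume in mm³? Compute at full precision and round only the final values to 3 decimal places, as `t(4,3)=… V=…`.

span = t_max - t_min = 2.48 - 0.93 = 1.550
L(4,3) = 199, L_eff = 1 - 199/255 = 0.219608 (inverted)
t(4,3) = 2.48 - 1.550·0.219608 = 2.140
Σt over all 5·11 pixels = 94147/1020 ≈ 92.3009804
V = pitch²·Σt = 0.93²·94147/1020 = 79.831

t(4,3)=2.140 V=79.831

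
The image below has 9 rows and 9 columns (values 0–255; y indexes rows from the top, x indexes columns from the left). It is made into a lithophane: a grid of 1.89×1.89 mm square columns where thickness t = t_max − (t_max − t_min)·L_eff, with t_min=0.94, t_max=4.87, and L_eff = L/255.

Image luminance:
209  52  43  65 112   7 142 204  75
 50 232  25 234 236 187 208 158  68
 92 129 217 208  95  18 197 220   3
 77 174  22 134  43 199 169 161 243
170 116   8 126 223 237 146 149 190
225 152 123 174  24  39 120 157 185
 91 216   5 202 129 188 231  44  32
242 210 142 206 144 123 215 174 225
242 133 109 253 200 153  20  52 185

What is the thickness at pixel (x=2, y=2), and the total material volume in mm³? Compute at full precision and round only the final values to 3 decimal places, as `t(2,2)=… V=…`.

span = t_max - t_min = 4.87 - 0.94 = 3.930
L(2,2) = 217, L_eff = 217/255 = 0.850980
t(2,2) = 4.87 - 3.930·0.850980 = 1.526
Σt over all 9·9 pixels = 1854617/8500 ≈ 218.1902353
V = pitch²·Σt = 1.89²·1854617/8500 = 779.397

t(2,2)=1.526 V=779.397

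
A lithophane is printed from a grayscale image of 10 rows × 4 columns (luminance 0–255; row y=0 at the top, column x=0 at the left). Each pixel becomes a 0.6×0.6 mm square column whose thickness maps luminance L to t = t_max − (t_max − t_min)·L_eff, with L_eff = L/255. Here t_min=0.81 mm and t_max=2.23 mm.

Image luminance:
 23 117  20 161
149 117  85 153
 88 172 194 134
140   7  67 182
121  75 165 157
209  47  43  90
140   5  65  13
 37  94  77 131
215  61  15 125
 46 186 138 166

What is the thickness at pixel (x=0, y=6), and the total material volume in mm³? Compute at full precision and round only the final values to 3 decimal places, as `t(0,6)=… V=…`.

span = t_max - t_min = 2.23 - 0.81 = 1.420
L(0,6) = 140, L_eff = 140/255 = 0.549020
t(0,6) = 2.23 - 1.420·0.549020 = 1.450
Σt over all 10·4 pixels = 27899/425 ≈ 65.6447059
V = pitch²·Σt = 0.6²·27899/425 = 23.632

t(0,6)=1.450 V=23.632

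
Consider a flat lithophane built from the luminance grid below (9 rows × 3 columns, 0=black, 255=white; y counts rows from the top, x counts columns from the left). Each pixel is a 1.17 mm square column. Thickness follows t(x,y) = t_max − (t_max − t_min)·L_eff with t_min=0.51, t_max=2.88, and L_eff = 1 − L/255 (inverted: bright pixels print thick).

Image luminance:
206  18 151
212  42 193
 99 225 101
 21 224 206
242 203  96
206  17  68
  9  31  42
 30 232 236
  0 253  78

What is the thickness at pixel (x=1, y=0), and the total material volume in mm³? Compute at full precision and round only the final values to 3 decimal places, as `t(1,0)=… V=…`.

span = t_max - t_min = 2.88 - 0.51 = 2.370
L(1,0) = 18, L_eff = 1 - 18/255 = 0.929412 (inverted)
t(1,0) = 2.88 - 2.370·0.929412 = 0.677
Σt over all 9·3 pixels = 97221/2125 ≈ 45.7510588
V = pitch²·Σt = 1.17²·97221/2125 = 62.629

t(1,0)=0.677 V=62.629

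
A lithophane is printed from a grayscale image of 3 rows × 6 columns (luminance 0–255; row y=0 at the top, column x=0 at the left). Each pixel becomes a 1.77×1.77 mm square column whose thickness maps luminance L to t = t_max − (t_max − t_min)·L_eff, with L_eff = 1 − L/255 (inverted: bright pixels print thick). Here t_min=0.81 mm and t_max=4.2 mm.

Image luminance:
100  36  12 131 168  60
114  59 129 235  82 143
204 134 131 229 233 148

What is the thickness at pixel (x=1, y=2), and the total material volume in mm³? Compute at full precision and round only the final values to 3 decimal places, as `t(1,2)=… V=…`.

span = t_max - t_min = 4.2 - 0.81 = 3.390
L(1,2) = 134, L_eff = 1 - 134/255 = 0.474510 (inverted)
t(1,2) = 4.2 - 3.390·0.474510 = 2.591
Σt over all 3·6 pixels = 194627/4250 ≈ 45.7945882
V = pitch²·Σt = 1.77²·194627/4250 = 143.470

t(1,2)=2.591 V=143.470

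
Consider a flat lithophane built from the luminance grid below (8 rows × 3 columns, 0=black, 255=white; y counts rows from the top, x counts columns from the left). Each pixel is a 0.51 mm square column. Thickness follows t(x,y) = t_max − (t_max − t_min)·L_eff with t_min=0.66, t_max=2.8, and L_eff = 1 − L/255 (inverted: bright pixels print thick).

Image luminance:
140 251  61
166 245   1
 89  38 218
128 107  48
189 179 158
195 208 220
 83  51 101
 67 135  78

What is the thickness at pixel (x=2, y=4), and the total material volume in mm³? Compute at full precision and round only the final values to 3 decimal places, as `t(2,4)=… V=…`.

t(2,4)=1.986 V=11.009

span = t_max - t_min = 2.8 - 0.66 = 2.140
L(2,4) = 158, L_eff = 1 - 158/255 = 0.380392 (inverted)
t(2,4) = 2.8 - 2.140·0.380392 = 1.986
Σt over all 8·3 pixels = 89942/2125 ≈ 42.3256471
V = pitch²·Σt = 0.51²·89942/2125 = 11.009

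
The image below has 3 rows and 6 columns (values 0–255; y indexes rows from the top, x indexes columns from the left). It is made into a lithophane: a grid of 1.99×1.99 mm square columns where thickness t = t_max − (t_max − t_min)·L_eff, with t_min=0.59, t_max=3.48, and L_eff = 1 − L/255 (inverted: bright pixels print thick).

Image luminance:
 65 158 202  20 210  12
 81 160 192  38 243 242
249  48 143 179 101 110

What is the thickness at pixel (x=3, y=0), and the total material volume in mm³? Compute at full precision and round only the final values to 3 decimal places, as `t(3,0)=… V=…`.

span = t_max - t_min = 3.48 - 0.59 = 2.890
L(3,0) = 20, L_eff = 1 - 20/255 = 0.921569 (inverted)
t(3,0) = 3.48 - 2.890·0.921569 = 0.817
Σt over all 3·6 pixels = 57631/1500 ≈ 38.4206667
V = pitch²·Σt = 1.99²·57631/1500 = 152.150

t(3,0)=0.817 V=152.150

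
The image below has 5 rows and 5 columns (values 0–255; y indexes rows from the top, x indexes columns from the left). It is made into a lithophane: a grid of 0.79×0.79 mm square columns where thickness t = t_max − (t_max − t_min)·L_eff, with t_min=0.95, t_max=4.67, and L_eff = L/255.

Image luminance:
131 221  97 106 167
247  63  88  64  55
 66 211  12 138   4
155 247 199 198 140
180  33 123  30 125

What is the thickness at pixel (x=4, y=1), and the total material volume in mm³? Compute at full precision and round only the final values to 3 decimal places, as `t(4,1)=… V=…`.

span = t_max - t_min = 4.67 - 0.95 = 3.720
L(4,1) = 55, L_eff = 55/255 = 0.215686
t(4,1) = 4.67 - 3.720·0.215686 = 3.868
Σt over all 5·5 pixels = 24319/340 ≈ 71.5264706
V = pitch²·Σt = 0.79²·24319/340 = 44.640

t(4,1)=3.868 V=44.640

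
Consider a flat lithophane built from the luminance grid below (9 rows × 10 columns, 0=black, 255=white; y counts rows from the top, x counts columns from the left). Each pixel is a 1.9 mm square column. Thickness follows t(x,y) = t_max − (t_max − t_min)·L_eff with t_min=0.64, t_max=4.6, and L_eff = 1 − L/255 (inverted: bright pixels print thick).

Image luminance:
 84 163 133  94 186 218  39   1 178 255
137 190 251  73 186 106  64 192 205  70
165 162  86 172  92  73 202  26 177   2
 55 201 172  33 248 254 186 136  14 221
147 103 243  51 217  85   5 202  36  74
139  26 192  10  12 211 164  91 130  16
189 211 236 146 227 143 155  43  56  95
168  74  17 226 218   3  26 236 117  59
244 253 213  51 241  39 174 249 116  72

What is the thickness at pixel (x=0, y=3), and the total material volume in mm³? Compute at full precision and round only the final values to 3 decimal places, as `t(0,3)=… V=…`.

span = t_max - t_min = 4.6 - 0.64 = 3.960
L(0,3) = 55, L_eff = 1 - 55/255 = 0.784314 (inverted)
t(0,3) = 4.6 - 3.960·0.784314 = 1.494
Σt over all 9·10 pixels = 516849/2125 ≈ 243.2230588
V = pitch²·Σt = 1.9²·516849/2125 = 878.035

t(0,3)=1.494 V=878.035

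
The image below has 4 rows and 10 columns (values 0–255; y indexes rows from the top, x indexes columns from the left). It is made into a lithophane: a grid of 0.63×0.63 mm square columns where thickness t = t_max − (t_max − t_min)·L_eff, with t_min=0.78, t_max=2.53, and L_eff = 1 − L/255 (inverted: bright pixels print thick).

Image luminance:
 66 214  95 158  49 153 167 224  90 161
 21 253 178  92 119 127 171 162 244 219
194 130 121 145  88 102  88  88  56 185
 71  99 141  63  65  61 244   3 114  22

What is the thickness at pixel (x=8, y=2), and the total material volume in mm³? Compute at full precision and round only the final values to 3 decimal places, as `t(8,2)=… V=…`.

t(8,2)=1.164 V=26.120

span = t_max - t_min = 2.53 - 0.78 = 1.750
L(8,2) = 56, L_eff = 1 - 56/255 = 0.780392 (inverted)
t(8,2) = 2.53 - 1.750·0.780392 = 1.164
Σt over all 4·10 pixels = 4475/68 ≈ 65.8088235
V = pitch²·Σt = 0.63²·4475/68 = 26.120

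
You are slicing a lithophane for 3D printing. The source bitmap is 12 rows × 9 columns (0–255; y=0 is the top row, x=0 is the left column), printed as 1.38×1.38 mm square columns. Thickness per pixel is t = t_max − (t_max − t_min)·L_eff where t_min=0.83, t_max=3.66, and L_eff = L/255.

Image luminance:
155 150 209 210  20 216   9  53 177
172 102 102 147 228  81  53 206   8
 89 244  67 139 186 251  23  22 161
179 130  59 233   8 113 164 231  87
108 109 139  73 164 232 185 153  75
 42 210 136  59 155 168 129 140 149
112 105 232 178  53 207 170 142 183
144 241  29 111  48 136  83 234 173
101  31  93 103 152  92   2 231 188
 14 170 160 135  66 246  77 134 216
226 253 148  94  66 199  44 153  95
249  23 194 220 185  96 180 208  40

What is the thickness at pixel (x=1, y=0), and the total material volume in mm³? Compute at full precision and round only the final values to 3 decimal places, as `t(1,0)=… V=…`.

span = t_max - t_min = 3.66 - 0.83 = 2.830
L(1,0) = 150, L_eff = 150/255 = 0.588235
t(1,0) = 3.66 - 2.830·0.588235 = 1.995
Σt over all 12·9 pixels = 1190983/5100 ≈ 233.5260784
V = pitch²·Σt = 1.38²·1190983/5100 = 444.727

t(1,0)=1.995 V=444.727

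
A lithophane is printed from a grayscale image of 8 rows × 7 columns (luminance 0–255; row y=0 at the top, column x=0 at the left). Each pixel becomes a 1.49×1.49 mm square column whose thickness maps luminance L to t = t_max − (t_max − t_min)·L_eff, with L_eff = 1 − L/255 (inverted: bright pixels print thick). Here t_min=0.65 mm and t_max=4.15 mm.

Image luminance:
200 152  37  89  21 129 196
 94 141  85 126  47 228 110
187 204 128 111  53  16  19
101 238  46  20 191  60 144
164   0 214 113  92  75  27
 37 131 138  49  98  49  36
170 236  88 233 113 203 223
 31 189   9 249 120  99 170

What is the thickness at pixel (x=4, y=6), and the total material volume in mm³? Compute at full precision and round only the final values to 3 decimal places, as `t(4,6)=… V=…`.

t(4,6)=2.201 V=279.763

span = t_max - t_min = 4.15 - 0.65 = 3.500
L(4,6) = 113, L_eff = 1 - 113/255 = 0.556863 (inverted)
t(4,6) = 4.15 - 3.500·0.556863 = 2.201
Σt over all 8·7 pixels = 64267/510 ≈ 126.0137255
V = pitch²·Σt = 1.49²·64267/510 = 279.763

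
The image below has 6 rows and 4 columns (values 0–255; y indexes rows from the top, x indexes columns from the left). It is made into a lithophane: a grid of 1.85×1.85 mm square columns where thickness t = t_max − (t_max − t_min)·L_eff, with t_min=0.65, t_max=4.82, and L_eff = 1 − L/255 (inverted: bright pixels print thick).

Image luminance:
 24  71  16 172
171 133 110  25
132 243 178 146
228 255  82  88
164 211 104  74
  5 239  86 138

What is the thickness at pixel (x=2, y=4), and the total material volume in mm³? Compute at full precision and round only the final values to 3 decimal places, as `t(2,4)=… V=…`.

t(2,4)=2.351 V=226.612

span = t_max - t_min = 4.82 - 0.65 = 4.170
L(2,4) = 104, L_eff = 1 - 104/255 = 0.592157 (inverted)
t(2,4) = 4.82 - 4.170·0.592157 = 2.351
Σt over all 6·4 pixels = 112561/1700 ≈ 66.2123529
V = pitch²·Σt = 1.85²·112561/1700 = 226.612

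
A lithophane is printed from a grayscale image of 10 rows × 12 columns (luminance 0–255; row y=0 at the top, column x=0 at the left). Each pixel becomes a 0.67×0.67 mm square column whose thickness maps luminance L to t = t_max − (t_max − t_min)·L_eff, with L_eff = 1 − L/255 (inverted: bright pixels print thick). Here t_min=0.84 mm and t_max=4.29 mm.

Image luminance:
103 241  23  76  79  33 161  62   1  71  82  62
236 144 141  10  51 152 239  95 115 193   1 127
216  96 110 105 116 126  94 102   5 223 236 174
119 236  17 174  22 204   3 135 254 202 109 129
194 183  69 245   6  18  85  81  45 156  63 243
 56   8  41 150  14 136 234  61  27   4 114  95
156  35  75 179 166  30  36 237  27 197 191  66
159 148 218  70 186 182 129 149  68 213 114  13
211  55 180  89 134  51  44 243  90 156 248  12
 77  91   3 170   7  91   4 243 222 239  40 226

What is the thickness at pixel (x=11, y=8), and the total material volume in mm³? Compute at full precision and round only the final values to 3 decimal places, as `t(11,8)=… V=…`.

t(11,8)=1.002 V=130.294

span = t_max - t_min = 4.29 - 0.84 = 3.450
L(11,8) = 12, L_eff = 1 - 12/255 = 0.952941 (inverted)
t(11,8) = 4.29 - 3.450·0.952941 = 1.002
Σt over all 10·12 pixels = 493429/1700 ≈ 290.2523529
V = pitch²·Σt = 0.67²·493429/1700 = 130.294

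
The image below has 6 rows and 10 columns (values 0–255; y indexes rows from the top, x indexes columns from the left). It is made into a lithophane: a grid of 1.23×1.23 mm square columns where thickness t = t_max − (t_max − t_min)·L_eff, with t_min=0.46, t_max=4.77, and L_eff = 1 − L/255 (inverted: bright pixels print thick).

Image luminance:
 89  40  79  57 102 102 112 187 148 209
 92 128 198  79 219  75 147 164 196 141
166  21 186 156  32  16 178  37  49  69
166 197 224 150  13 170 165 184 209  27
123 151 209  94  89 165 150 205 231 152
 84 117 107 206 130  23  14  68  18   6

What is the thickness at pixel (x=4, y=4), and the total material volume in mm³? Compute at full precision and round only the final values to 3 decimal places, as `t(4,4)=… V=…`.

span = t_max - t_min = 4.77 - 0.46 = 4.310
L(4,4) = 89, L_eff = 1 - 89/255 = 0.650980 (inverted)
t(4,4) = 4.77 - 4.310·0.650980 = 1.964
Σt over all 6·10 pixels = 3859151/25500 ≈ 151.3392549
V = pitch²·Σt = 1.23²·3859151/25500 = 228.961

t(4,4)=1.964 V=228.961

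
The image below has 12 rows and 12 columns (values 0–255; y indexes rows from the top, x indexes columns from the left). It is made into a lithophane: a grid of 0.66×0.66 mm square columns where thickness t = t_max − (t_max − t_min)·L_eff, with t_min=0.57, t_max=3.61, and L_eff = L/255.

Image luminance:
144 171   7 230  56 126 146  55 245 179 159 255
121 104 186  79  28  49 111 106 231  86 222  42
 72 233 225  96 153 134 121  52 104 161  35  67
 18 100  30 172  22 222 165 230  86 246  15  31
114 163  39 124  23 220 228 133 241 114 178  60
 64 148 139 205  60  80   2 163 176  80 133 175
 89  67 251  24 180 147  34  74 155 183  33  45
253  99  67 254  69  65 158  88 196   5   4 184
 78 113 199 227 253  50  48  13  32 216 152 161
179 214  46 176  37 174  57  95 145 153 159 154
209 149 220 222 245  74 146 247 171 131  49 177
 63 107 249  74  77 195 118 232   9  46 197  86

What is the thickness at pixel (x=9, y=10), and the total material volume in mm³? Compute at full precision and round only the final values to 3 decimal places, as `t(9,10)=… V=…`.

t(9,10)=2.048 V=131.212

span = t_max - t_min = 3.61 - 0.57 = 3.040
L(9,10) = 131, L_eff = 131/255 = 0.513725
t(9,10) = 3.61 - 3.040·0.513725 = 2.048
Σt over all 12·12 pixels = 1920292/6375 ≈ 301.2222745
V = pitch²·Σt = 0.66²·1920292/6375 = 131.212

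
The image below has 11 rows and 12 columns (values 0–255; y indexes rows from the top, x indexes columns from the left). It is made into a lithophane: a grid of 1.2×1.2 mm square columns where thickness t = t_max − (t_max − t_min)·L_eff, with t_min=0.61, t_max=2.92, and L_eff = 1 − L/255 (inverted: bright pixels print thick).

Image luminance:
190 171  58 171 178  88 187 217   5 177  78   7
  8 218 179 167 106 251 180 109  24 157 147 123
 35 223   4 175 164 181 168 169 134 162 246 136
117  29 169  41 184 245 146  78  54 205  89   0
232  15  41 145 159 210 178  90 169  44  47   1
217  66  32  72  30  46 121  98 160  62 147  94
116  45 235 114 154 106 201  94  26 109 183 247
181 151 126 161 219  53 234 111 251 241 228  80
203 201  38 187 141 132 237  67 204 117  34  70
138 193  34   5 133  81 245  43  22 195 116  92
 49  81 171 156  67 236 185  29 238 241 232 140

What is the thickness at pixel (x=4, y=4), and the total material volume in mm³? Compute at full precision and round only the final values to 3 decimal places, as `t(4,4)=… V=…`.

span = t_max - t_min = 2.92 - 0.61 = 2.310
L(4,4) = 159, L_eff = 1 - 159/255 = 0.376471 (inverted)
t(4,4) = 2.92 - 2.310·0.376471 = 2.050
Σt over all 11·12 pixels = 402457/1700 ≈ 236.7394118
V = pitch²·Σt = 1.2²·402457/1700 = 340.905

t(4,4)=2.050 V=340.905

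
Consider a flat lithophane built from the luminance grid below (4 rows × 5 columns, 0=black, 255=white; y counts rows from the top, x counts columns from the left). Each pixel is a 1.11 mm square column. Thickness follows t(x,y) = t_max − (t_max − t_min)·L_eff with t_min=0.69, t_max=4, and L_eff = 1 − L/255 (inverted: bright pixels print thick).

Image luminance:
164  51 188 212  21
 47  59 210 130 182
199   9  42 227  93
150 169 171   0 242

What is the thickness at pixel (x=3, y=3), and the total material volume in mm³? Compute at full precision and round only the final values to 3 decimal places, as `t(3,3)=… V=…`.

t(3,3)=0.690 V=58.041

span = t_max - t_min = 4 - 0.69 = 3.310
L(3,3) = 0, L_eff = 1 - 0/255 = 1.000000 (inverted)
t(3,3) = 4 - 3.310·1.000000 = 0.690
Σt over all 4·5 pixels = 600623/12750 ≈ 47.1076863
V = pitch²·Σt = 1.11²·600623/12750 = 58.041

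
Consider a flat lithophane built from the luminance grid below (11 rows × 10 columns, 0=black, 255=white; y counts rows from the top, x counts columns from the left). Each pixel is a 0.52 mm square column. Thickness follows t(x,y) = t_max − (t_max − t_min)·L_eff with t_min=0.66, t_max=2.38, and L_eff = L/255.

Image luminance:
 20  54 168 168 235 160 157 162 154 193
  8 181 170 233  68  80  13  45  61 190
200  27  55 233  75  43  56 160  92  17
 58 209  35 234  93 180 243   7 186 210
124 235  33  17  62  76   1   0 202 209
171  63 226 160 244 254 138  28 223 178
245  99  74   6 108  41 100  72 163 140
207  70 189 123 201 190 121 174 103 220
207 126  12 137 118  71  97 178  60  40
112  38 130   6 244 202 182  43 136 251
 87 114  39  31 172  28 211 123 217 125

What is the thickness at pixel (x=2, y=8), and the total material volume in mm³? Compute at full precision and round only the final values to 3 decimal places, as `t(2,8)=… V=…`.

span = t_max - t_min = 2.38 - 0.66 = 1.720
L(2,8) = 12, L_eff = 12/255 = 0.047059
t(2,8) = 2.38 - 1.720·0.047059 = 2.299
Σt over all 11·10 pixels = 215459/1275 ≈ 168.9874510
V = pitch²·Σt = 0.52²·215459/1275 = 45.694

t(2,8)=2.299 V=45.694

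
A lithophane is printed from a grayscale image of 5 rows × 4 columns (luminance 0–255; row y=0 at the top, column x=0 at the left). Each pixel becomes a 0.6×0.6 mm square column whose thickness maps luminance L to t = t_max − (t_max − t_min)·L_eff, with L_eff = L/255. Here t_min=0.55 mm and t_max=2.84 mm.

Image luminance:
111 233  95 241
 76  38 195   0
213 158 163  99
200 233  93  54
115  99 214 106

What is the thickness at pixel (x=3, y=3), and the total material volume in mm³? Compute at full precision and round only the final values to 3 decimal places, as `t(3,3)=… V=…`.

t(3,3)=2.355 V=11.603

span = t_max - t_min = 2.84 - 0.55 = 2.290
L(3,3) = 54, L_eff = 54/255 = 0.211765
t(3,3) = 2.84 - 2.290·0.211765 = 2.355
Σt over all 5·4 pixels = 68488/2125 ≈ 32.2296471
V = pitch²·Σt = 0.6²·68488/2125 = 11.603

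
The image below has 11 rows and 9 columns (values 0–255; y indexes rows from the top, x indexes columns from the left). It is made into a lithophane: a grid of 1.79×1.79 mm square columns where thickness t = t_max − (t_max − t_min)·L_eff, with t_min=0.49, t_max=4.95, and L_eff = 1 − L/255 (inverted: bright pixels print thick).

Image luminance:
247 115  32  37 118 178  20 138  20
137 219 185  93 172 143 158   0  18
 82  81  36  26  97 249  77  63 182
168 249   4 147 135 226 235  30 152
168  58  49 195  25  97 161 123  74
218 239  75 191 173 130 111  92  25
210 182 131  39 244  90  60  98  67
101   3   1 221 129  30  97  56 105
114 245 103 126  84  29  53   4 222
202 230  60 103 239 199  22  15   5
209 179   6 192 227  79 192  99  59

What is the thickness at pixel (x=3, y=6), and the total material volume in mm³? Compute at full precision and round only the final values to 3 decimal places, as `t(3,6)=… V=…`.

t(3,6)=1.172 V=807.404

span = t_max - t_min = 4.95 - 0.49 = 4.460
L(3,6) = 39, L_eff = 1 - 39/255 = 0.847059 (inverted)
t(3,6) = 4.95 - 4.460·0.847059 = 1.172
Σt over all 11·9 pixels = 2141923/8500 ≈ 251.9909412
V = pitch²·Σt = 1.79²·2141923/8500 = 807.404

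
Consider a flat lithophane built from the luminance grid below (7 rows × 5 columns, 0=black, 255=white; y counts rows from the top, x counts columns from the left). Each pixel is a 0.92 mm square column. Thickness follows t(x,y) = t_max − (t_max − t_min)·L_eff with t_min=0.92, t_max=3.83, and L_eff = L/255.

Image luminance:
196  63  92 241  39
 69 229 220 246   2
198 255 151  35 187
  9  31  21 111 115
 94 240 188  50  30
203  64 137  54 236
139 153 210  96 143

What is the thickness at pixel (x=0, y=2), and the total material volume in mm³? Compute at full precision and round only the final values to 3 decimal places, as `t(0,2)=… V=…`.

t(0,2)=1.570 V=69.541

span = t_max - t_min = 3.83 - 0.92 = 2.910
L(0,2) = 198, L_eff = 198/255 = 0.776471
t(0,2) = 3.83 - 2.910·0.776471 = 1.570
Σt over all 7·5 pixels = 349183/4250 ≈ 82.1607059
V = pitch²·Σt = 0.92²·349183/4250 = 69.541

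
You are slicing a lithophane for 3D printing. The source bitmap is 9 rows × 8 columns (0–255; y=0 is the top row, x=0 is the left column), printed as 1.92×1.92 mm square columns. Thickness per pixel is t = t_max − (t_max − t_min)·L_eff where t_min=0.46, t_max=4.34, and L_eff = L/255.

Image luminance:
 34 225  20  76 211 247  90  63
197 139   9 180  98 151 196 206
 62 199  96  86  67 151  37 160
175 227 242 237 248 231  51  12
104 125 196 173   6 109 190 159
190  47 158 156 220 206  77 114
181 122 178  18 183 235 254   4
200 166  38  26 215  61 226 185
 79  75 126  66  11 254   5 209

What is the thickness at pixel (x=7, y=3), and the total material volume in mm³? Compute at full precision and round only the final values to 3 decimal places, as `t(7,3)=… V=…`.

span = t_max - t_min = 4.34 - 0.46 = 3.880
L(7,3) = 12, L_eff = 12/255 = 0.047059
t(7,3) = 4.34 - 3.880·0.047059 = 4.157
Σt over all 9·8 pixels = 208874/1275 ≈ 163.8227451
V = pitch²·Σt = 1.92²·208874/1275 = 603.916

t(7,3)=4.157 V=603.916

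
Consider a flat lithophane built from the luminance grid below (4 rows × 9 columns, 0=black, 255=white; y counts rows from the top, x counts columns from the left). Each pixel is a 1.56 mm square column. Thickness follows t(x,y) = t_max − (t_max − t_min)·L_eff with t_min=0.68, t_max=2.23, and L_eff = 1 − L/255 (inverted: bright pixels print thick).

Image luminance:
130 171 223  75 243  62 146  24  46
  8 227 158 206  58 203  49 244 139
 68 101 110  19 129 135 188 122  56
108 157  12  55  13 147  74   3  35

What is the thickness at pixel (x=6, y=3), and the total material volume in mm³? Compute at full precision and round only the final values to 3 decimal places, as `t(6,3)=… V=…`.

t(6,3)=1.130 V=117.916

span = t_max - t_min = 2.23 - 0.68 = 1.550
L(6,3) = 74, L_eff = 1 - 74/255 = 0.709804 (inverted)
t(6,3) = 2.23 - 1.550·0.709804 = 1.130
Σt over all 4·9 pixels = 3634/75 ≈ 48.4533333
V = pitch²·Σt = 1.56²·3634/75 = 117.916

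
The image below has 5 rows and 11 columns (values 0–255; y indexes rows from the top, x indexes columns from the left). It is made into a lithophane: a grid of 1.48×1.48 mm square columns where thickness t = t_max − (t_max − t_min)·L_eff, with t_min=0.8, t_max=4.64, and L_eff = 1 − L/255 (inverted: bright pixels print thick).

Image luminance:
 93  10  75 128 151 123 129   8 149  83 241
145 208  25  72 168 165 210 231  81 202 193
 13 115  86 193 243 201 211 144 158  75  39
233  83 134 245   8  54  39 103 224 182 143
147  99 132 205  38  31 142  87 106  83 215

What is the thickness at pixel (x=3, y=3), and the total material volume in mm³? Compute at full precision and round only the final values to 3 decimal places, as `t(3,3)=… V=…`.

t(3,3)=4.489 V=330.603

span = t_max - t_min = 4.64 - 0.8 = 3.840
L(3,3) = 245, L_eff = 1 - 245/255 = 0.039216 (inverted)
t(3,3) = 4.64 - 3.840·0.039216 = 4.489
Σt over all 5·11 pixels = 320732/2125 ≈ 150.9327059
V = pitch²·Σt = 1.48²·320732/2125 = 330.603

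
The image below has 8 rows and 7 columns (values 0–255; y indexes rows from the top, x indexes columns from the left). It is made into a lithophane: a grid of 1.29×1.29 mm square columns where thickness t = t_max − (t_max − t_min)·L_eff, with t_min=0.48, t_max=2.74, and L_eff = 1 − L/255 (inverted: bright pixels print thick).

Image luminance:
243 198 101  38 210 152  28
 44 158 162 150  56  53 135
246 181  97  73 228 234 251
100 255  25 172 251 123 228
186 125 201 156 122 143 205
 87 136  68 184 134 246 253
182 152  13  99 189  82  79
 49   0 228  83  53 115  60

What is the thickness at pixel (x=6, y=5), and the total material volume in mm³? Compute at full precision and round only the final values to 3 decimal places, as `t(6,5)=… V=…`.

t(6,5)=2.722 V=160.094

span = t_max - t_min = 2.74 - 0.48 = 2.260
L(6,5) = 253, L_eff = 1 - 253/255 = 0.007843 (inverted)
t(6,5) = 2.74 - 2.260·0.007843 = 2.722
Σt over all 8·7 pixels = 613303/6375 ≈ 96.2043922
V = pitch²·Σt = 1.29²·613303/6375 = 160.094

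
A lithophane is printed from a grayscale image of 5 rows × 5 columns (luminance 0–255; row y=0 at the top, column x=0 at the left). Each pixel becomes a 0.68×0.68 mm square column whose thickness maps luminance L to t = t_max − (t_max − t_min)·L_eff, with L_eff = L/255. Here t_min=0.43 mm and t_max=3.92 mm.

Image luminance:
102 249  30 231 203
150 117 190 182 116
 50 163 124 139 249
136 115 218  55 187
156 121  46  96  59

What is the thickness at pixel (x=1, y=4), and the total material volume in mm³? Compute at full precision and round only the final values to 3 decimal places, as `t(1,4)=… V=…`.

span = t_max - t_min = 3.92 - 0.43 = 3.490
L(1,4) = 121, L_eff = 121/255 = 0.474510
t(1,4) = 3.92 - 3.490·0.474510 = 2.264
Σt over all 5·5 pixels = 320771/6375 ≈ 50.3170196
V = pitch²·Σt = 0.68²·320771/6375 = 23.267

t(1,4)=2.264 V=23.267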